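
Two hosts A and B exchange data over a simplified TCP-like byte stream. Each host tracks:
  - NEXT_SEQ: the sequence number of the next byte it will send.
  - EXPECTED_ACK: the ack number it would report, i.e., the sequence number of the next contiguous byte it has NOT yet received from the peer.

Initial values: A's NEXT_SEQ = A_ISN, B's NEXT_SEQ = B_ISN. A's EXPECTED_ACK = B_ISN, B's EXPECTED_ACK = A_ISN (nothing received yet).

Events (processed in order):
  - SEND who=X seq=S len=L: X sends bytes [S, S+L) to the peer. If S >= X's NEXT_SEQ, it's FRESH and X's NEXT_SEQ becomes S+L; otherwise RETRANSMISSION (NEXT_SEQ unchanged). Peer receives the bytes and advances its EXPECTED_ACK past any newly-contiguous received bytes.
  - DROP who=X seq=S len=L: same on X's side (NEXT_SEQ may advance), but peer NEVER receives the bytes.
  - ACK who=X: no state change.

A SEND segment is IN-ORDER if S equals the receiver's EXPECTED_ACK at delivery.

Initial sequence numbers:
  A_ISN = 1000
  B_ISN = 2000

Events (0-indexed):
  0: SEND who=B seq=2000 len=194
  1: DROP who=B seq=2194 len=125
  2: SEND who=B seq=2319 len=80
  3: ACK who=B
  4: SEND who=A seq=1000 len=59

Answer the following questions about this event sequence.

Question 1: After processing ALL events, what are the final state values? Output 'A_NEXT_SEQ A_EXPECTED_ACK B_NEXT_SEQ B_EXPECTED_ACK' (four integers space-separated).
Answer: 1059 2194 2399 1059

Derivation:
After event 0: A_seq=1000 A_ack=2194 B_seq=2194 B_ack=1000
After event 1: A_seq=1000 A_ack=2194 B_seq=2319 B_ack=1000
After event 2: A_seq=1000 A_ack=2194 B_seq=2399 B_ack=1000
After event 3: A_seq=1000 A_ack=2194 B_seq=2399 B_ack=1000
After event 4: A_seq=1059 A_ack=2194 B_seq=2399 B_ack=1059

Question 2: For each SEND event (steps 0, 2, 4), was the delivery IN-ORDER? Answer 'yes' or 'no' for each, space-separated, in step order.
Answer: yes no yes

Derivation:
Step 0: SEND seq=2000 -> in-order
Step 2: SEND seq=2319 -> out-of-order
Step 4: SEND seq=1000 -> in-order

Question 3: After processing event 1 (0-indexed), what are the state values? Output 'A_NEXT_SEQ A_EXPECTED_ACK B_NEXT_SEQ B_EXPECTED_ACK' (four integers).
After event 0: A_seq=1000 A_ack=2194 B_seq=2194 B_ack=1000
After event 1: A_seq=1000 A_ack=2194 B_seq=2319 B_ack=1000

1000 2194 2319 1000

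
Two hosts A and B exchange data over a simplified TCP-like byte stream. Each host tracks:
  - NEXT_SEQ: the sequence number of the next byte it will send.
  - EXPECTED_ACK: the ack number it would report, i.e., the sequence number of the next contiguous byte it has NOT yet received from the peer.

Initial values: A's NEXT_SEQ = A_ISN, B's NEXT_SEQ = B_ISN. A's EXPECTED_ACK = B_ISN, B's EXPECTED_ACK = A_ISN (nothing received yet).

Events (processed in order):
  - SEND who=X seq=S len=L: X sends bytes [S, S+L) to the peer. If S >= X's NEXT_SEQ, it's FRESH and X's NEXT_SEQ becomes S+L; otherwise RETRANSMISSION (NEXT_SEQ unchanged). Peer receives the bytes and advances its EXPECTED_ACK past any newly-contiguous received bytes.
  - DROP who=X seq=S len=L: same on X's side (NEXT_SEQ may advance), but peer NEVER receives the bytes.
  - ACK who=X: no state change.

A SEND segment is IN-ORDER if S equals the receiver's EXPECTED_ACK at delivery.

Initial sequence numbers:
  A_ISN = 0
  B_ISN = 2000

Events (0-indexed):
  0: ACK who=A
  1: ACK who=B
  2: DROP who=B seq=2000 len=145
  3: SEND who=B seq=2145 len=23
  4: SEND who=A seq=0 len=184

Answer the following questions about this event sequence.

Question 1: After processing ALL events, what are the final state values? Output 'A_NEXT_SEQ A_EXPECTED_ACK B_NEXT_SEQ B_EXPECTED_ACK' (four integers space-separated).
After event 0: A_seq=0 A_ack=2000 B_seq=2000 B_ack=0
After event 1: A_seq=0 A_ack=2000 B_seq=2000 B_ack=0
After event 2: A_seq=0 A_ack=2000 B_seq=2145 B_ack=0
After event 3: A_seq=0 A_ack=2000 B_seq=2168 B_ack=0
After event 4: A_seq=184 A_ack=2000 B_seq=2168 B_ack=184

Answer: 184 2000 2168 184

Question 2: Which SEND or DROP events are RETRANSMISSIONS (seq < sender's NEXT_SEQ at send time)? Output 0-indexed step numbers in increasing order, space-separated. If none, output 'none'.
Answer: none

Derivation:
Step 2: DROP seq=2000 -> fresh
Step 3: SEND seq=2145 -> fresh
Step 4: SEND seq=0 -> fresh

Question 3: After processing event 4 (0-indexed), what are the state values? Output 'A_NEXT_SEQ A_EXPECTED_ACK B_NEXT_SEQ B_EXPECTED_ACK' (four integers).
After event 0: A_seq=0 A_ack=2000 B_seq=2000 B_ack=0
After event 1: A_seq=0 A_ack=2000 B_seq=2000 B_ack=0
After event 2: A_seq=0 A_ack=2000 B_seq=2145 B_ack=0
After event 3: A_seq=0 A_ack=2000 B_seq=2168 B_ack=0
After event 4: A_seq=184 A_ack=2000 B_seq=2168 B_ack=184

184 2000 2168 184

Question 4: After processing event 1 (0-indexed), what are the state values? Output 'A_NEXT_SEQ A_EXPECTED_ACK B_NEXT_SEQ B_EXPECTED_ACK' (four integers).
After event 0: A_seq=0 A_ack=2000 B_seq=2000 B_ack=0
After event 1: A_seq=0 A_ack=2000 B_seq=2000 B_ack=0

0 2000 2000 0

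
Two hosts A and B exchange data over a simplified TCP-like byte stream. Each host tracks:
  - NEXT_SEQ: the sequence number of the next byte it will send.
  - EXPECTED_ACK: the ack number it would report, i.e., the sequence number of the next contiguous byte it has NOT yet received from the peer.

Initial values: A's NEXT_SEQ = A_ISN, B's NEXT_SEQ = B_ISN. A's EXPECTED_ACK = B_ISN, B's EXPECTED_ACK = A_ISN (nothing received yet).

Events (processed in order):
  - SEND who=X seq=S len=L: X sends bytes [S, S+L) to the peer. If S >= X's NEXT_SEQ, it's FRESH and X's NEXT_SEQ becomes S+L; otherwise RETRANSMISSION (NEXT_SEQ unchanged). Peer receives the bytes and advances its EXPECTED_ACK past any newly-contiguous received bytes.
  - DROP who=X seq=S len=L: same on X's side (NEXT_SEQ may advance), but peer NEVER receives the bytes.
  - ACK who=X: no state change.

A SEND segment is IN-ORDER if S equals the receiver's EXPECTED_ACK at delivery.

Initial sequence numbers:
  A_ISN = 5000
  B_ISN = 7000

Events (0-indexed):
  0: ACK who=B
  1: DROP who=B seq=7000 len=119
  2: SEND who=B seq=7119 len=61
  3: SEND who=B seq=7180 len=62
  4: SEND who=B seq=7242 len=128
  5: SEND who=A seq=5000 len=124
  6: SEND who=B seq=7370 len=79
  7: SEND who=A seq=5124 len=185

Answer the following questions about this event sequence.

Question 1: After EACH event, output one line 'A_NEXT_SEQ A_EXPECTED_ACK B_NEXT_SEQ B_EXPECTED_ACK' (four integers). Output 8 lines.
5000 7000 7000 5000
5000 7000 7119 5000
5000 7000 7180 5000
5000 7000 7242 5000
5000 7000 7370 5000
5124 7000 7370 5124
5124 7000 7449 5124
5309 7000 7449 5309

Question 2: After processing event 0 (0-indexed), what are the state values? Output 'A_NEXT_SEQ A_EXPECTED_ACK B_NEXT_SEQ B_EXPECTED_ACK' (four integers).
After event 0: A_seq=5000 A_ack=7000 B_seq=7000 B_ack=5000

5000 7000 7000 5000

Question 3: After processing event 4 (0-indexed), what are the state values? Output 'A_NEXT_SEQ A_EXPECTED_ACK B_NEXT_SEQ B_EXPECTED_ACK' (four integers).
After event 0: A_seq=5000 A_ack=7000 B_seq=7000 B_ack=5000
After event 1: A_seq=5000 A_ack=7000 B_seq=7119 B_ack=5000
After event 2: A_seq=5000 A_ack=7000 B_seq=7180 B_ack=5000
After event 3: A_seq=5000 A_ack=7000 B_seq=7242 B_ack=5000
After event 4: A_seq=5000 A_ack=7000 B_seq=7370 B_ack=5000

5000 7000 7370 5000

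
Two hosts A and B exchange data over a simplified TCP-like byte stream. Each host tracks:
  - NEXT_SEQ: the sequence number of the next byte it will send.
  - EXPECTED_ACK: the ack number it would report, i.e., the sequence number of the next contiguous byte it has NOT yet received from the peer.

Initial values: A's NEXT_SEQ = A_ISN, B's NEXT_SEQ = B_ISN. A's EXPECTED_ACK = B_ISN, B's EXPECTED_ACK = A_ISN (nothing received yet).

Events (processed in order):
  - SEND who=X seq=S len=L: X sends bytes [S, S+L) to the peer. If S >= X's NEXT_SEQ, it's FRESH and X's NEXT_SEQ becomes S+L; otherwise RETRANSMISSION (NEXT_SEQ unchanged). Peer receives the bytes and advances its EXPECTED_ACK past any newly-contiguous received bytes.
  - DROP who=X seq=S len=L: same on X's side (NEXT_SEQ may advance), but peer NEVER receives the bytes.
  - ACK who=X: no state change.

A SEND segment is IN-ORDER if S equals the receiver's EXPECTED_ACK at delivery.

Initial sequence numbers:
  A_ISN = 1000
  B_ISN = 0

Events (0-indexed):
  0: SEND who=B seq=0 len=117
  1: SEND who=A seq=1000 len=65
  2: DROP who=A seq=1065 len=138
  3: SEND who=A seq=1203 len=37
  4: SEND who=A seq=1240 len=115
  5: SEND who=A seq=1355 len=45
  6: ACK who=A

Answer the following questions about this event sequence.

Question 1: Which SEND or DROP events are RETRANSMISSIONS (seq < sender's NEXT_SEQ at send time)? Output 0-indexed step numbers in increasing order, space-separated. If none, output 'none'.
Answer: none

Derivation:
Step 0: SEND seq=0 -> fresh
Step 1: SEND seq=1000 -> fresh
Step 2: DROP seq=1065 -> fresh
Step 3: SEND seq=1203 -> fresh
Step 4: SEND seq=1240 -> fresh
Step 5: SEND seq=1355 -> fresh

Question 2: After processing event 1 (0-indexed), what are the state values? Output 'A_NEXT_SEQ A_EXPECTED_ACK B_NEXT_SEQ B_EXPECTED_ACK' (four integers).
After event 0: A_seq=1000 A_ack=117 B_seq=117 B_ack=1000
After event 1: A_seq=1065 A_ack=117 B_seq=117 B_ack=1065

1065 117 117 1065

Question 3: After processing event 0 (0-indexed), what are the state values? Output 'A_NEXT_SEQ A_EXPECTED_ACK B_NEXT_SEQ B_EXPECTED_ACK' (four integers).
After event 0: A_seq=1000 A_ack=117 B_seq=117 B_ack=1000

1000 117 117 1000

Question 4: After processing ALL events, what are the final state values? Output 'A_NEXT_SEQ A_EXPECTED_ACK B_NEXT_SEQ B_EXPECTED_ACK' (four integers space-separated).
After event 0: A_seq=1000 A_ack=117 B_seq=117 B_ack=1000
After event 1: A_seq=1065 A_ack=117 B_seq=117 B_ack=1065
After event 2: A_seq=1203 A_ack=117 B_seq=117 B_ack=1065
After event 3: A_seq=1240 A_ack=117 B_seq=117 B_ack=1065
After event 4: A_seq=1355 A_ack=117 B_seq=117 B_ack=1065
After event 5: A_seq=1400 A_ack=117 B_seq=117 B_ack=1065
After event 6: A_seq=1400 A_ack=117 B_seq=117 B_ack=1065

Answer: 1400 117 117 1065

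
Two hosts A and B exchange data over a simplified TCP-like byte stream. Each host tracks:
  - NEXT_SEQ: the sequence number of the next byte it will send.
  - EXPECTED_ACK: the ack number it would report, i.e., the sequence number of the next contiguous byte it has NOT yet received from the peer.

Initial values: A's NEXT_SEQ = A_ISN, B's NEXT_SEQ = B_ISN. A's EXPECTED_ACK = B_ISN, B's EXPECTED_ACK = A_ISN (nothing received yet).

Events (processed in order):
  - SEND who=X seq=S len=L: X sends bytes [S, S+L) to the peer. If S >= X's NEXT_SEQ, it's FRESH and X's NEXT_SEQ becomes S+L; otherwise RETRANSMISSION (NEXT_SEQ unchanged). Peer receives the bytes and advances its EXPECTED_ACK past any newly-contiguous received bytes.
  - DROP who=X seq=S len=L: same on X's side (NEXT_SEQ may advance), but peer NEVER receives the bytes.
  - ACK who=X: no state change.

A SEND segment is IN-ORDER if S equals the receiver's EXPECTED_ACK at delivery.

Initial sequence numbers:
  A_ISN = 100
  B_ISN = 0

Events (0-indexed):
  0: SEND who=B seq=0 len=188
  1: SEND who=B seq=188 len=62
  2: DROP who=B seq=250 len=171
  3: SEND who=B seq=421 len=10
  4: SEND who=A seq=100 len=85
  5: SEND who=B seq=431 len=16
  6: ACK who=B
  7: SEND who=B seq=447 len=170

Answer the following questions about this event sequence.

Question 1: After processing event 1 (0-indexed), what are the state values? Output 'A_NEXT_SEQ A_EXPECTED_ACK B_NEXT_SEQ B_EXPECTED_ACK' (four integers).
After event 0: A_seq=100 A_ack=188 B_seq=188 B_ack=100
After event 1: A_seq=100 A_ack=250 B_seq=250 B_ack=100

100 250 250 100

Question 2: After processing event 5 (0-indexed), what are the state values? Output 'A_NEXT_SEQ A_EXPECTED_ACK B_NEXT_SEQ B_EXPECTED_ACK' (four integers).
After event 0: A_seq=100 A_ack=188 B_seq=188 B_ack=100
After event 1: A_seq=100 A_ack=250 B_seq=250 B_ack=100
After event 2: A_seq=100 A_ack=250 B_seq=421 B_ack=100
After event 3: A_seq=100 A_ack=250 B_seq=431 B_ack=100
After event 4: A_seq=185 A_ack=250 B_seq=431 B_ack=185
After event 5: A_seq=185 A_ack=250 B_seq=447 B_ack=185

185 250 447 185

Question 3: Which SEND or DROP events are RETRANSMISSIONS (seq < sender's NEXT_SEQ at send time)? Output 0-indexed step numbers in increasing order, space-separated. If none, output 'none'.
Step 0: SEND seq=0 -> fresh
Step 1: SEND seq=188 -> fresh
Step 2: DROP seq=250 -> fresh
Step 3: SEND seq=421 -> fresh
Step 4: SEND seq=100 -> fresh
Step 5: SEND seq=431 -> fresh
Step 7: SEND seq=447 -> fresh

Answer: none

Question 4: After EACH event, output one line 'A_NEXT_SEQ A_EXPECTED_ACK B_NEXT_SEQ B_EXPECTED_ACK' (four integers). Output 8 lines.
100 188 188 100
100 250 250 100
100 250 421 100
100 250 431 100
185 250 431 185
185 250 447 185
185 250 447 185
185 250 617 185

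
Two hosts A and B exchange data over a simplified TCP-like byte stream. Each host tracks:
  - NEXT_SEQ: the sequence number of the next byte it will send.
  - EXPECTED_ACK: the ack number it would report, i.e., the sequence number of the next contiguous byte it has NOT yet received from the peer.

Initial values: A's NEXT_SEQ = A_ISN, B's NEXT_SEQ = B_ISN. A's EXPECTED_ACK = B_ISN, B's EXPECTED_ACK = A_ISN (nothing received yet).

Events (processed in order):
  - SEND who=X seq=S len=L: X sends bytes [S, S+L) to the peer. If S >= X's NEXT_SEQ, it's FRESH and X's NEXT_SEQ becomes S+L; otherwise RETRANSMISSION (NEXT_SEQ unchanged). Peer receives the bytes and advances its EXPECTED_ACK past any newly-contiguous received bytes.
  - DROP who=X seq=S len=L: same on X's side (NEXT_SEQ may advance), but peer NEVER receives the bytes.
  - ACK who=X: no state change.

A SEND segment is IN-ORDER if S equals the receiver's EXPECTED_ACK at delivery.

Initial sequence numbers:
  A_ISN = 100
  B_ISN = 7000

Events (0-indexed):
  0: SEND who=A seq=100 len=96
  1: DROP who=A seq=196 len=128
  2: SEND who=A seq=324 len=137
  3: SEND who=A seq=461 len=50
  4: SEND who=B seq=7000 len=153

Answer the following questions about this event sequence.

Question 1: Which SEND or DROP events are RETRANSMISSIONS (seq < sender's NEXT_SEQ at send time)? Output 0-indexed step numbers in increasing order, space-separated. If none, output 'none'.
Answer: none

Derivation:
Step 0: SEND seq=100 -> fresh
Step 1: DROP seq=196 -> fresh
Step 2: SEND seq=324 -> fresh
Step 3: SEND seq=461 -> fresh
Step 4: SEND seq=7000 -> fresh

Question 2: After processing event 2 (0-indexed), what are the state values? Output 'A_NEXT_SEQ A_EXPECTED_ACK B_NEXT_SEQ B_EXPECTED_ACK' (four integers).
After event 0: A_seq=196 A_ack=7000 B_seq=7000 B_ack=196
After event 1: A_seq=324 A_ack=7000 B_seq=7000 B_ack=196
After event 2: A_seq=461 A_ack=7000 B_seq=7000 B_ack=196

461 7000 7000 196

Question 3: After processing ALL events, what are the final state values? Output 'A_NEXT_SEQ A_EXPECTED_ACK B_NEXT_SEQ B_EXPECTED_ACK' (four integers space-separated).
Answer: 511 7153 7153 196

Derivation:
After event 0: A_seq=196 A_ack=7000 B_seq=7000 B_ack=196
After event 1: A_seq=324 A_ack=7000 B_seq=7000 B_ack=196
After event 2: A_seq=461 A_ack=7000 B_seq=7000 B_ack=196
After event 3: A_seq=511 A_ack=7000 B_seq=7000 B_ack=196
After event 4: A_seq=511 A_ack=7153 B_seq=7153 B_ack=196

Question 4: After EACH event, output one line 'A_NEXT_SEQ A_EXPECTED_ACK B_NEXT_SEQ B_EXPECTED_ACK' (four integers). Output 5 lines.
196 7000 7000 196
324 7000 7000 196
461 7000 7000 196
511 7000 7000 196
511 7153 7153 196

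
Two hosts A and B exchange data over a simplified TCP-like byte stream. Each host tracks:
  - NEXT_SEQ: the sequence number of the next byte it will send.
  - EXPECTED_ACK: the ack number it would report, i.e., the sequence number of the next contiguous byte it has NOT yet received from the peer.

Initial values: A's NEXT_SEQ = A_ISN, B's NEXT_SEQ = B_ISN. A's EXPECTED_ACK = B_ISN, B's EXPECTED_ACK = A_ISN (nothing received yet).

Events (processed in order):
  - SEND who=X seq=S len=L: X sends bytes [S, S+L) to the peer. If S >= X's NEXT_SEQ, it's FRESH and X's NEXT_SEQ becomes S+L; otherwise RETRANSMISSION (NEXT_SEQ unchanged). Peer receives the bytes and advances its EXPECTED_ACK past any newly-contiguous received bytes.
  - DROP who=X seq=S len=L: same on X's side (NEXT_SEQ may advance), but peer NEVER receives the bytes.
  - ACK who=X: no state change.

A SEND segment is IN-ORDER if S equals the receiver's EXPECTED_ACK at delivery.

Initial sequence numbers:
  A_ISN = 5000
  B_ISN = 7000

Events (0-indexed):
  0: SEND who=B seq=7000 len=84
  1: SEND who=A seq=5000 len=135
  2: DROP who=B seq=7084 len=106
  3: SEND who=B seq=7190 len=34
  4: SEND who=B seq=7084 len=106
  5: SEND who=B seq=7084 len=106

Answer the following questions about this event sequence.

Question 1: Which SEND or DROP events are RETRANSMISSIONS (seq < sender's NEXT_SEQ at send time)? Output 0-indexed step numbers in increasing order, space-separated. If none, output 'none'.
Step 0: SEND seq=7000 -> fresh
Step 1: SEND seq=5000 -> fresh
Step 2: DROP seq=7084 -> fresh
Step 3: SEND seq=7190 -> fresh
Step 4: SEND seq=7084 -> retransmit
Step 5: SEND seq=7084 -> retransmit

Answer: 4 5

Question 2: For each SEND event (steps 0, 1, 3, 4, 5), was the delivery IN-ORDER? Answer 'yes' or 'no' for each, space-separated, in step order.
Answer: yes yes no yes no

Derivation:
Step 0: SEND seq=7000 -> in-order
Step 1: SEND seq=5000 -> in-order
Step 3: SEND seq=7190 -> out-of-order
Step 4: SEND seq=7084 -> in-order
Step 5: SEND seq=7084 -> out-of-order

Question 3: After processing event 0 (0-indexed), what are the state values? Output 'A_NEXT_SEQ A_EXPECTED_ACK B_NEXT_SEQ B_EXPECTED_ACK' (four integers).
After event 0: A_seq=5000 A_ack=7084 B_seq=7084 B_ack=5000

5000 7084 7084 5000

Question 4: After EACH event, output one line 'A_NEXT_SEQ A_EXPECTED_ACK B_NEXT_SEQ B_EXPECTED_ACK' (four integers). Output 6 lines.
5000 7084 7084 5000
5135 7084 7084 5135
5135 7084 7190 5135
5135 7084 7224 5135
5135 7224 7224 5135
5135 7224 7224 5135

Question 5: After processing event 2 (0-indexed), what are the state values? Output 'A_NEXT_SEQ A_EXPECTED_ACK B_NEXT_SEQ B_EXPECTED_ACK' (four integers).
After event 0: A_seq=5000 A_ack=7084 B_seq=7084 B_ack=5000
After event 1: A_seq=5135 A_ack=7084 B_seq=7084 B_ack=5135
After event 2: A_seq=5135 A_ack=7084 B_seq=7190 B_ack=5135

5135 7084 7190 5135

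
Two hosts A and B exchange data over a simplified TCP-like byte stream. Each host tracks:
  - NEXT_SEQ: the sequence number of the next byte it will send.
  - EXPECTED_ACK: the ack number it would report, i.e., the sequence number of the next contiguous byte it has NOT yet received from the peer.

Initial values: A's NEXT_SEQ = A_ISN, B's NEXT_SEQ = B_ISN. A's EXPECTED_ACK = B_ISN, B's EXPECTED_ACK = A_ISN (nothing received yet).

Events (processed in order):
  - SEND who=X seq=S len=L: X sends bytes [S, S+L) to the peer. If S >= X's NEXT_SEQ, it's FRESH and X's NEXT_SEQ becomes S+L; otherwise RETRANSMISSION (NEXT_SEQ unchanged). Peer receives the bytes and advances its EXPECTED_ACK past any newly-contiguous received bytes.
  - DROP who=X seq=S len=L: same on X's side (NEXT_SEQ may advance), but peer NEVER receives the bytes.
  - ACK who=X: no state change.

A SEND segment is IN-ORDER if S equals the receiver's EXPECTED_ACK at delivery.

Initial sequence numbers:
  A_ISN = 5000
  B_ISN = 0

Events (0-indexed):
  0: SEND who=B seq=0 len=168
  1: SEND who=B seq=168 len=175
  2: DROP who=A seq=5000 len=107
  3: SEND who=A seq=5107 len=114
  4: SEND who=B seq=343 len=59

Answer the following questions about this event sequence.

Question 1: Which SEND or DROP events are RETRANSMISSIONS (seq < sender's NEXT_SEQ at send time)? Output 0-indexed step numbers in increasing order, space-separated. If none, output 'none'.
Step 0: SEND seq=0 -> fresh
Step 1: SEND seq=168 -> fresh
Step 2: DROP seq=5000 -> fresh
Step 3: SEND seq=5107 -> fresh
Step 4: SEND seq=343 -> fresh

Answer: none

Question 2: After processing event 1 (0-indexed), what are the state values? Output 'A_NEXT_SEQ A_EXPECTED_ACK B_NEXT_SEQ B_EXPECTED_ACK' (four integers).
After event 0: A_seq=5000 A_ack=168 B_seq=168 B_ack=5000
After event 1: A_seq=5000 A_ack=343 B_seq=343 B_ack=5000

5000 343 343 5000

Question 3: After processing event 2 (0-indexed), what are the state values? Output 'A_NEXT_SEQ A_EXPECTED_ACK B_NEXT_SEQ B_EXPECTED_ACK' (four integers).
After event 0: A_seq=5000 A_ack=168 B_seq=168 B_ack=5000
After event 1: A_seq=5000 A_ack=343 B_seq=343 B_ack=5000
After event 2: A_seq=5107 A_ack=343 B_seq=343 B_ack=5000

5107 343 343 5000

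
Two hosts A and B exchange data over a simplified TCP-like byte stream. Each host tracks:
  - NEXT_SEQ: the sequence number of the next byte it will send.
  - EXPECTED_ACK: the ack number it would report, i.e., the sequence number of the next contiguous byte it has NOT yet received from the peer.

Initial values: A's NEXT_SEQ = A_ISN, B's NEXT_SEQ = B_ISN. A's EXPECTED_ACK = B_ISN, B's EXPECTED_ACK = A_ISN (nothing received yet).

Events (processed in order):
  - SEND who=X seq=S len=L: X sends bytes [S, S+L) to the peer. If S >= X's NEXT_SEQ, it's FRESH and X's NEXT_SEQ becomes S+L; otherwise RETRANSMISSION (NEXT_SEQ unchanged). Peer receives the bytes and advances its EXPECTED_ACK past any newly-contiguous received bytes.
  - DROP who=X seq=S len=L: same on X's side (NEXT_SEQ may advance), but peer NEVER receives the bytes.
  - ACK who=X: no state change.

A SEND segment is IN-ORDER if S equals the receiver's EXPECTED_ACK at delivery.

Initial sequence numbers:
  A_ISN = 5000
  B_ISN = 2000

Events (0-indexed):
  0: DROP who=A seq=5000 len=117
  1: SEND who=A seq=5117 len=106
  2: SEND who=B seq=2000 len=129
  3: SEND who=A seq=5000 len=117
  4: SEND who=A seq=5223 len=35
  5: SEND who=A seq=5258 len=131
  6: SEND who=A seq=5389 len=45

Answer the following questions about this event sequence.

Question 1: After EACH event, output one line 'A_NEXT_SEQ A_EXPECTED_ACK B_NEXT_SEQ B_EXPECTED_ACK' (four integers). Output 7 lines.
5117 2000 2000 5000
5223 2000 2000 5000
5223 2129 2129 5000
5223 2129 2129 5223
5258 2129 2129 5258
5389 2129 2129 5389
5434 2129 2129 5434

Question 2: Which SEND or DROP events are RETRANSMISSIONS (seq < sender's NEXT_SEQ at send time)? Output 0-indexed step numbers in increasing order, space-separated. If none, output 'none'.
Step 0: DROP seq=5000 -> fresh
Step 1: SEND seq=5117 -> fresh
Step 2: SEND seq=2000 -> fresh
Step 3: SEND seq=5000 -> retransmit
Step 4: SEND seq=5223 -> fresh
Step 5: SEND seq=5258 -> fresh
Step 6: SEND seq=5389 -> fresh

Answer: 3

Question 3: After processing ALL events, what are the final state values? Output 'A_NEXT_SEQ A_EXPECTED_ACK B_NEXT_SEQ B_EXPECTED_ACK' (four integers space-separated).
Answer: 5434 2129 2129 5434

Derivation:
After event 0: A_seq=5117 A_ack=2000 B_seq=2000 B_ack=5000
After event 1: A_seq=5223 A_ack=2000 B_seq=2000 B_ack=5000
After event 2: A_seq=5223 A_ack=2129 B_seq=2129 B_ack=5000
After event 3: A_seq=5223 A_ack=2129 B_seq=2129 B_ack=5223
After event 4: A_seq=5258 A_ack=2129 B_seq=2129 B_ack=5258
After event 5: A_seq=5389 A_ack=2129 B_seq=2129 B_ack=5389
After event 6: A_seq=5434 A_ack=2129 B_seq=2129 B_ack=5434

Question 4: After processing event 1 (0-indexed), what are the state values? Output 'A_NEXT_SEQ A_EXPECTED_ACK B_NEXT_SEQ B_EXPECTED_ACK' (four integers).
After event 0: A_seq=5117 A_ack=2000 B_seq=2000 B_ack=5000
After event 1: A_seq=5223 A_ack=2000 B_seq=2000 B_ack=5000

5223 2000 2000 5000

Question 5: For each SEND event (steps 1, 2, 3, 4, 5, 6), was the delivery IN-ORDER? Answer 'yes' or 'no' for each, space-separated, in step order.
Step 1: SEND seq=5117 -> out-of-order
Step 2: SEND seq=2000 -> in-order
Step 3: SEND seq=5000 -> in-order
Step 4: SEND seq=5223 -> in-order
Step 5: SEND seq=5258 -> in-order
Step 6: SEND seq=5389 -> in-order

Answer: no yes yes yes yes yes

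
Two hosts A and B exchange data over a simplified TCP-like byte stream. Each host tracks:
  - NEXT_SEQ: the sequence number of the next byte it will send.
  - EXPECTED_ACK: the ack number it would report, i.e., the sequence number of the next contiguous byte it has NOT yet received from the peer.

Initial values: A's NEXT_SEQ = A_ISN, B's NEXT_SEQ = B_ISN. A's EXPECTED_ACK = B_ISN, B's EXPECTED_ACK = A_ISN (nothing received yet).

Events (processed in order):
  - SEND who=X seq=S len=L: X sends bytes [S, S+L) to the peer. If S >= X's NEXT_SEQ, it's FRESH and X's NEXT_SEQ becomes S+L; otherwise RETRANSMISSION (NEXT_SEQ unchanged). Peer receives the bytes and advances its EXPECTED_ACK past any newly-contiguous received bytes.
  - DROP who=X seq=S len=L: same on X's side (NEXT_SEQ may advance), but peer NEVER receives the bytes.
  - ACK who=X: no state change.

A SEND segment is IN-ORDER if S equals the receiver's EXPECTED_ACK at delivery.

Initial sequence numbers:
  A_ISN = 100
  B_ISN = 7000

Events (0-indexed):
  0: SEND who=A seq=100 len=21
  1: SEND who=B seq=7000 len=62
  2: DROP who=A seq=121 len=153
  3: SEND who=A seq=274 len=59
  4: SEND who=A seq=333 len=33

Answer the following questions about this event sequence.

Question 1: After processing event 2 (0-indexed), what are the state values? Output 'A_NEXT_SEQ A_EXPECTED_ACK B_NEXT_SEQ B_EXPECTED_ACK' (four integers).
After event 0: A_seq=121 A_ack=7000 B_seq=7000 B_ack=121
After event 1: A_seq=121 A_ack=7062 B_seq=7062 B_ack=121
After event 2: A_seq=274 A_ack=7062 B_seq=7062 B_ack=121

274 7062 7062 121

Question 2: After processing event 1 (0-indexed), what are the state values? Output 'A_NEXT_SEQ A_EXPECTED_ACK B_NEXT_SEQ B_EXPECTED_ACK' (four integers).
After event 0: A_seq=121 A_ack=7000 B_seq=7000 B_ack=121
After event 1: A_seq=121 A_ack=7062 B_seq=7062 B_ack=121

121 7062 7062 121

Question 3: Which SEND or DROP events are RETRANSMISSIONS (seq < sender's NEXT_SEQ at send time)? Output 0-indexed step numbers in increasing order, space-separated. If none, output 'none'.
Step 0: SEND seq=100 -> fresh
Step 1: SEND seq=7000 -> fresh
Step 2: DROP seq=121 -> fresh
Step 3: SEND seq=274 -> fresh
Step 4: SEND seq=333 -> fresh

Answer: none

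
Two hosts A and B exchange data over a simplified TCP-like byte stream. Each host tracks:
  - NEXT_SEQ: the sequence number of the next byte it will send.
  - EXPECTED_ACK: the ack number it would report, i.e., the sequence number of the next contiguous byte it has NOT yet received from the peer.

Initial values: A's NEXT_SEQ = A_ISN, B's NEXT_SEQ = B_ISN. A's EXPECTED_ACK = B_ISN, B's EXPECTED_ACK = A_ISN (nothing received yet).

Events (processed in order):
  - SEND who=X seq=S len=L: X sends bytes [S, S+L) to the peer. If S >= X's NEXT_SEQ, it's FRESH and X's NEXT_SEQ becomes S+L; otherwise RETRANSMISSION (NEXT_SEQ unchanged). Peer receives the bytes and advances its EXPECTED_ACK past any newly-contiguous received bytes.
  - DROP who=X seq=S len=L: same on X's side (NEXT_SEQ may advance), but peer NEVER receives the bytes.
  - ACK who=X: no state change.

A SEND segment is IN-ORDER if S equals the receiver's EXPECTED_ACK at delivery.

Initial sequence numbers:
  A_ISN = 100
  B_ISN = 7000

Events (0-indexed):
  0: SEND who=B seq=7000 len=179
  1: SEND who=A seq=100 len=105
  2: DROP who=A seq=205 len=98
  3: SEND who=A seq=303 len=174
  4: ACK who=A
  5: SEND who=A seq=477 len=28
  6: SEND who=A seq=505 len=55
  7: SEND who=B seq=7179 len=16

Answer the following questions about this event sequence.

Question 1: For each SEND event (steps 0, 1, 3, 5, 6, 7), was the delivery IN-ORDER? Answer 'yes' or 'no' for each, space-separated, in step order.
Step 0: SEND seq=7000 -> in-order
Step 1: SEND seq=100 -> in-order
Step 3: SEND seq=303 -> out-of-order
Step 5: SEND seq=477 -> out-of-order
Step 6: SEND seq=505 -> out-of-order
Step 7: SEND seq=7179 -> in-order

Answer: yes yes no no no yes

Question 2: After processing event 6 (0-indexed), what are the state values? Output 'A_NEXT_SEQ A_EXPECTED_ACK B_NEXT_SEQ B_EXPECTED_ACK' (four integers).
After event 0: A_seq=100 A_ack=7179 B_seq=7179 B_ack=100
After event 1: A_seq=205 A_ack=7179 B_seq=7179 B_ack=205
After event 2: A_seq=303 A_ack=7179 B_seq=7179 B_ack=205
After event 3: A_seq=477 A_ack=7179 B_seq=7179 B_ack=205
After event 4: A_seq=477 A_ack=7179 B_seq=7179 B_ack=205
After event 5: A_seq=505 A_ack=7179 B_seq=7179 B_ack=205
After event 6: A_seq=560 A_ack=7179 B_seq=7179 B_ack=205

560 7179 7179 205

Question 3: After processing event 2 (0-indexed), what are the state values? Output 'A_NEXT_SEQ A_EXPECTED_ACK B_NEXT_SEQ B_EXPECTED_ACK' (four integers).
After event 0: A_seq=100 A_ack=7179 B_seq=7179 B_ack=100
After event 1: A_seq=205 A_ack=7179 B_seq=7179 B_ack=205
After event 2: A_seq=303 A_ack=7179 B_seq=7179 B_ack=205

303 7179 7179 205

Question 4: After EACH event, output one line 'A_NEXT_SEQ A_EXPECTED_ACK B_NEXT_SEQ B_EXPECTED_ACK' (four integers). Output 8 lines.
100 7179 7179 100
205 7179 7179 205
303 7179 7179 205
477 7179 7179 205
477 7179 7179 205
505 7179 7179 205
560 7179 7179 205
560 7195 7195 205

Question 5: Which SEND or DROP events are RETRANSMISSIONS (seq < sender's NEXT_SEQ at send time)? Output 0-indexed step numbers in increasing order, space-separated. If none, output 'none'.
Answer: none

Derivation:
Step 0: SEND seq=7000 -> fresh
Step 1: SEND seq=100 -> fresh
Step 2: DROP seq=205 -> fresh
Step 3: SEND seq=303 -> fresh
Step 5: SEND seq=477 -> fresh
Step 6: SEND seq=505 -> fresh
Step 7: SEND seq=7179 -> fresh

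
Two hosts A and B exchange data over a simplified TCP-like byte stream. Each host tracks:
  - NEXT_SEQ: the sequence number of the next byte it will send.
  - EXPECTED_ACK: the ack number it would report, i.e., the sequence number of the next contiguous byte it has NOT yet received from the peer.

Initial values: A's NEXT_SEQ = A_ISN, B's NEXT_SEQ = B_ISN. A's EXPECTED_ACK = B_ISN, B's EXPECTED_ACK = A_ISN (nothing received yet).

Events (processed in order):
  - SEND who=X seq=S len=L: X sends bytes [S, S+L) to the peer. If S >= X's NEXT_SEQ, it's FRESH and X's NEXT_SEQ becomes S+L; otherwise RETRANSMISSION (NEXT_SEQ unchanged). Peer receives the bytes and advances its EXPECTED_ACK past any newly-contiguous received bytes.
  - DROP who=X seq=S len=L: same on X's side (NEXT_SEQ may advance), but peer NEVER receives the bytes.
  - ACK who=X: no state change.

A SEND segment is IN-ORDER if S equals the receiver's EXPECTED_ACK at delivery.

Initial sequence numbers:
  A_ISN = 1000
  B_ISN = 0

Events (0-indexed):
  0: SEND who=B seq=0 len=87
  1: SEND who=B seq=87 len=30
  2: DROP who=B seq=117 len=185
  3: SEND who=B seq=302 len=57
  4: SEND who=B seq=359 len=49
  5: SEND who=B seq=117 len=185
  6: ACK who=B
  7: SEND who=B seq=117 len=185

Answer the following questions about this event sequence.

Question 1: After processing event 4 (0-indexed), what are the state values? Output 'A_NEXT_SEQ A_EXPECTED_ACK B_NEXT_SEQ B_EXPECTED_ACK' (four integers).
After event 0: A_seq=1000 A_ack=87 B_seq=87 B_ack=1000
After event 1: A_seq=1000 A_ack=117 B_seq=117 B_ack=1000
After event 2: A_seq=1000 A_ack=117 B_seq=302 B_ack=1000
After event 3: A_seq=1000 A_ack=117 B_seq=359 B_ack=1000
After event 4: A_seq=1000 A_ack=117 B_seq=408 B_ack=1000

1000 117 408 1000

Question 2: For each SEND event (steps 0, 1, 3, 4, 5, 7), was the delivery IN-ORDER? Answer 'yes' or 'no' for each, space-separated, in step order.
Answer: yes yes no no yes no

Derivation:
Step 0: SEND seq=0 -> in-order
Step 1: SEND seq=87 -> in-order
Step 3: SEND seq=302 -> out-of-order
Step 4: SEND seq=359 -> out-of-order
Step 5: SEND seq=117 -> in-order
Step 7: SEND seq=117 -> out-of-order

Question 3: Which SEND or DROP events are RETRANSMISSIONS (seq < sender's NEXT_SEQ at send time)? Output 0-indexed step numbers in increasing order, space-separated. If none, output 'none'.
Step 0: SEND seq=0 -> fresh
Step 1: SEND seq=87 -> fresh
Step 2: DROP seq=117 -> fresh
Step 3: SEND seq=302 -> fresh
Step 4: SEND seq=359 -> fresh
Step 5: SEND seq=117 -> retransmit
Step 7: SEND seq=117 -> retransmit

Answer: 5 7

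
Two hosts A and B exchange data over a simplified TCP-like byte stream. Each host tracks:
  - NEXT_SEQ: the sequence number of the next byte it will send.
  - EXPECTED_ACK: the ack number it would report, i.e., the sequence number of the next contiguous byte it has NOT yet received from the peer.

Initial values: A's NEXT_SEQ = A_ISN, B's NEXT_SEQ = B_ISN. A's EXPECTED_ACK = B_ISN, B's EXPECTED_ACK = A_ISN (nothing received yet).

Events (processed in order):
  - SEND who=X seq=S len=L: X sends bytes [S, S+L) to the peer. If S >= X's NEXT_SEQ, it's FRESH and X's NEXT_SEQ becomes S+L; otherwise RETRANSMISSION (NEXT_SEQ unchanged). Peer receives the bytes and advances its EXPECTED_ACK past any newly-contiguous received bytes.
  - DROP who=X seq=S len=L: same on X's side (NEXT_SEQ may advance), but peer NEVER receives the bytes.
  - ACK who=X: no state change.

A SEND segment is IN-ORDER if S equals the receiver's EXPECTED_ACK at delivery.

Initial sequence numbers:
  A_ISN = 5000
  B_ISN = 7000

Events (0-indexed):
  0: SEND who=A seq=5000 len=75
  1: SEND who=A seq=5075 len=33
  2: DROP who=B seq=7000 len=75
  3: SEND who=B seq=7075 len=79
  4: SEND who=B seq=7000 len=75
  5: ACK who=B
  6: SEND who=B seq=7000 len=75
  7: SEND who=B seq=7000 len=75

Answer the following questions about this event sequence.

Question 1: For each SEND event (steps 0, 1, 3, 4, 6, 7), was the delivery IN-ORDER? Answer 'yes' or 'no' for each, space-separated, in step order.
Answer: yes yes no yes no no

Derivation:
Step 0: SEND seq=5000 -> in-order
Step 1: SEND seq=5075 -> in-order
Step 3: SEND seq=7075 -> out-of-order
Step 4: SEND seq=7000 -> in-order
Step 6: SEND seq=7000 -> out-of-order
Step 7: SEND seq=7000 -> out-of-order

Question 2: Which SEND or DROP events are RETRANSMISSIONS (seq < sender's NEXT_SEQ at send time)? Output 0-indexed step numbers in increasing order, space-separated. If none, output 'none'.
Step 0: SEND seq=5000 -> fresh
Step 1: SEND seq=5075 -> fresh
Step 2: DROP seq=7000 -> fresh
Step 3: SEND seq=7075 -> fresh
Step 4: SEND seq=7000 -> retransmit
Step 6: SEND seq=7000 -> retransmit
Step 7: SEND seq=7000 -> retransmit

Answer: 4 6 7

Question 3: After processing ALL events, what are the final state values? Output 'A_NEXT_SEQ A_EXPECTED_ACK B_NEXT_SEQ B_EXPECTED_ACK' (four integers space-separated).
After event 0: A_seq=5075 A_ack=7000 B_seq=7000 B_ack=5075
After event 1: A_seq=5108 A_ack=7000 B_seq=7000 B_ack=5108
After event 2: A_seq=5108 A_ack=7000 B_seq=7075 B_ack=5108
After event 3: A_seq=5108 A_ack=7000 B_seq=7154 B_ack=5108
After event 4: A_seq=5108 A_ack=7154 B_seq=7154 B_ack=5108
After event 5: A_seq=5108 A_ack=7154 B_seq=7154 B_ack=5108
After event 6: A_seq=5108 A_ack=7154 B_seq=7154 B_ack=5108
After event 7: A_seq=5108 A_ack=7154 B_seq=7154 B_ack=5108

Answer: 5108 7154 7154 5108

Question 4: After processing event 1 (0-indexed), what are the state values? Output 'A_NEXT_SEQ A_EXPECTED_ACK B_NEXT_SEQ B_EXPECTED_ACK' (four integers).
After event 0: A_seq=5075 A_ack=7000 B_seq=7000 B_ack=5075
After event 1: A_seq=5108 A_ack=7000 B_seq=7000 B_ack=5108

5108 7000 7000 5108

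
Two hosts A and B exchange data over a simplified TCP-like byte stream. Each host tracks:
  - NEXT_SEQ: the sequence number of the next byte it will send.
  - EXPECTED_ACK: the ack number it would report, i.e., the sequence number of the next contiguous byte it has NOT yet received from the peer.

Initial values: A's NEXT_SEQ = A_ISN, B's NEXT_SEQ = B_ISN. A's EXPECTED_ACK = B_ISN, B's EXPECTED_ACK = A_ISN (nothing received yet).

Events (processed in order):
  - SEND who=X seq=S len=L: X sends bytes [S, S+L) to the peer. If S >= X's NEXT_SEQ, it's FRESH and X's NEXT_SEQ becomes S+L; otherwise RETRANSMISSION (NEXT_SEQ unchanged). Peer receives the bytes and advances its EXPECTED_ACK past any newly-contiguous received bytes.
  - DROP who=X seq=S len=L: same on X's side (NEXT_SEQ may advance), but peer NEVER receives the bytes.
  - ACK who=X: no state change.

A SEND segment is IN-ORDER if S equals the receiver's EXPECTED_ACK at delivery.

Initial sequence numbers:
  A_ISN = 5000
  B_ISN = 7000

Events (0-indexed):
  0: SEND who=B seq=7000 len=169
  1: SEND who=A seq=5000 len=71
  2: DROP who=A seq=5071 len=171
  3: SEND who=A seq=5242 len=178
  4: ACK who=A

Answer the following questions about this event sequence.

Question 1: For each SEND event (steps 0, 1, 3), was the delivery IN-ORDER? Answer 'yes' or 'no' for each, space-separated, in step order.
Step 0: SEND seq=7000 -> in-order
Step 1: SEND seq=5000 -> in-order
Step 3: SEND seq=5242 -> out-of-order

Answer: yes yes no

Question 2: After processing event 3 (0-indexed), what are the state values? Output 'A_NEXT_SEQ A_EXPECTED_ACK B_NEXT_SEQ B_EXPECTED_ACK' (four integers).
After event 0: A_seq=5000 A_ack=7169 B_seq=7169 B_ack=5000
After event 1: A_seq=5071 A_ack=7169 B_seq=7169 B_ack=5071
After event 2: A_seq=5242 A_ack=7169 B_seq=7169 B_ack=5071
After event 3: A_seq=5420 A_ack=7169 B_seq=7169 B_ack=5071

5420 7169 7169 5071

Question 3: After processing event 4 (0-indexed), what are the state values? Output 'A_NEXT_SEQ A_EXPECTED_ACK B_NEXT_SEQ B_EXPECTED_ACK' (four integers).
After event 0: A_seq=5000 A_ack=7169 B_seq=7169 B_ack=5000
After event 1: A_seq=5071 A_ack=7169 B_seq=7169 B_ack=5071
After event 2: A_seq=5242 A_ack=7169 B_seq=7169 B_ack=5071
After event 3: A_seq=5420 A_ack=7169 B_seq=7169 B_ack=5071
After event 4: A_seq=5420 A_ack=7169 B_seq=7169 B_ack=5071

5420 7169 7169 5071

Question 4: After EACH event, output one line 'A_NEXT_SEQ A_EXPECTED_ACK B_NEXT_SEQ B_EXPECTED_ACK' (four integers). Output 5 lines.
5000 7169 7169 5000
5071 7169 7169 5071
5242 7169 7169 5071
5420 7169 7169 5071
5420 7169 7169 5071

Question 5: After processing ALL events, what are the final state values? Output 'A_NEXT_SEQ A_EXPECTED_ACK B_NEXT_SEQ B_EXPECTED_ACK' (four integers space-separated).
After event 0: A_seq=5000 A_ack=7169 B_seq=7169 B_ack=5000
After event 1: A_seq=5071 A_ack=7169 B_seq=7169 B_ack=5071
After event 2: A_seq=5242 A_ack=7169 B_seq=7169 B_ack=5071
After event 3: A_seq=5420 A_ack=7169 B_seq=7169 B_ack=5071
After event 4: A_seq=5420 A_ack=7169 B_seq=7169 B_ack=5071

Answer: 5420 7169 7169 5071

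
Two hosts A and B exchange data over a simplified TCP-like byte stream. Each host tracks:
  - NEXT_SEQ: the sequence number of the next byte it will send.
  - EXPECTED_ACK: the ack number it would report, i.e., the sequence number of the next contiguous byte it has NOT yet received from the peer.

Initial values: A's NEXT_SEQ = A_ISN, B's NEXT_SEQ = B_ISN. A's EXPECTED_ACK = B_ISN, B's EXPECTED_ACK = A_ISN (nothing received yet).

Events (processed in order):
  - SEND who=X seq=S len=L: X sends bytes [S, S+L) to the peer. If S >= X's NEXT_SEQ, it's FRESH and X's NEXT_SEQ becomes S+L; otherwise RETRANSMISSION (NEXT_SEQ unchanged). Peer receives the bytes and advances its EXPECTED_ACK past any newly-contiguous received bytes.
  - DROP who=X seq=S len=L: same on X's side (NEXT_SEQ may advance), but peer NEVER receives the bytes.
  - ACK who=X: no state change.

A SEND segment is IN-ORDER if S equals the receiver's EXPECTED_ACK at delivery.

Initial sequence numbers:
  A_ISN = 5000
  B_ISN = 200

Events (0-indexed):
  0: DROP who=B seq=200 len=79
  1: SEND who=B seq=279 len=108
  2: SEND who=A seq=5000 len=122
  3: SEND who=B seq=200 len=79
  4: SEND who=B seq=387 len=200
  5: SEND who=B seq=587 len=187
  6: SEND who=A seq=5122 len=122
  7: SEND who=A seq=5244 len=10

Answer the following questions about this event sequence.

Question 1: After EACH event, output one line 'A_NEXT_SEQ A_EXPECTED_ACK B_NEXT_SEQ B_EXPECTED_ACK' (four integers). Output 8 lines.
5000 200 279 5000
5000 200 387 5000
5122 200 387 5122
5122 387 387 5122
5122 587 587 5122
5122 774 774 5122
5244 774 774 5244
5254 774 774 5254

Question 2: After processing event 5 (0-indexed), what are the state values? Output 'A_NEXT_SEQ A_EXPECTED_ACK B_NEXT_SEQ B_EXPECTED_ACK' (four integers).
After event 0: A_seq=5000 A_ack=200 B_seq=279 B_ack=5000
After event 1: A_seq=5000 A_ack=200 B_seq=387 B_ack=5000
After event 2: A_seq=5122 A_ack=200 B_seq=387 B_ack=5122
After event 3: A_seq=5122 A_ack=387 B_seq=387 B_ack=5122
After event 4: A_seq=5122 A_ack=587 B_seq=587 B_ack=5122
After event 5: A_seq=5122 A_ack=774 B_seq=774 B_ack=5122

5122 774 774 5122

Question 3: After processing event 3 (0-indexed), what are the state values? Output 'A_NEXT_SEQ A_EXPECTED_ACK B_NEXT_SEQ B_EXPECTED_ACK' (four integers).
After event 0: A_seq=5000 A_ack=200 B_seq=279 B_ack=5000
After event 1: A_seq=5000 A_ack=200 B_seq=387 B_ack=5000
After event 2: A_seq=5122 A_ack=200 B_seq=387 B_ack=5122
After event 3: A_seq=5122 A_ack=387 B_seq=387 B_ack=5122

5122 387 387 5122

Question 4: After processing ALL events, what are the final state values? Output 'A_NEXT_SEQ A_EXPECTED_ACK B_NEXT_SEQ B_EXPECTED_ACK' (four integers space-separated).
Answer: 5254 774 774 5254

Derivation:
After event 0: A_seq=5000 A_ack=200 B_seq=279 B_ack=5000
After event 1: A_seq=5000 A_ack=200 B_seq=387 B_ack=5000
After event 2: A_seq=5122 A_ack=200 B_seq=387 B_ack=5122
After event 3: A_seq=5122 A_ack=387 B_seq=387 B_ack=5122
After event 4: A_seq=5122 A_ack=587 B_seq=587 B_ack=5122
After event 5: A_seq=5122 A_ack=774 B_seq=774 B_ack=5122
After event 6: A_seq=5244 A_ack=774 B_seq=774 B_ack=5244
After event 7: A_seq=5254 A_ack=774 B_seq=774 B_ack=5254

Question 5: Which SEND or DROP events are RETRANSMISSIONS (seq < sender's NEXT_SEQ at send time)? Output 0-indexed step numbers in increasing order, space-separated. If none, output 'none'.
Step 0: DROP seq=200 -> fresh
Step 1: SEND seq=279 -> fresh
Step 2: SEND seq=5000 -> fresh
Step 3: SEND seq=200 -> retransmit
Step 4: SEND seq=387 -> fresh
Step 5: SEND seq=587 -> fresh
Step 6: SEND seq=5122 -> fresh
Step 7: SEND seq=5244 -> fresh

Answer: 3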